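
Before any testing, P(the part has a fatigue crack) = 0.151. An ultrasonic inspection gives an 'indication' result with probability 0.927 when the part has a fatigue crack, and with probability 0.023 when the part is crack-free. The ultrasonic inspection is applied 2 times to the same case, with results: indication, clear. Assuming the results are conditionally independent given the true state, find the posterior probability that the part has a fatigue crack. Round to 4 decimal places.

Let H be the event that the part has a fatigue crack; start with P(H) = 0.151. P('indication'|H) = 0.927, P('indication'|¬H) = 0.023.
Update on result 1 ('indication'): P(H) ← 0.927·0.1510 / (0.927·0.1510 + 0.023·0.8490) = 0.13998/0.15950 = 0.8776.
Update on result 2 ('clear'): P(H) ← 0.073·0.8776 / (0.073·0.8776 + 0.977·0.1224) = 0.064063/0.18367 = 0.3488.

Posterior P(H) ≈ 0.3488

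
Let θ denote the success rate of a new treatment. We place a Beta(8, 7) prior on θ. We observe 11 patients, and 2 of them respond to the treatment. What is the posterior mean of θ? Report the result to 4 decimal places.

Posterior mean ≈ 0.3846

Observing 2 successes and 9 failures updates Beta(8, 7) by adding the success and failure counts to the two shape parameters: α = 8+2 = 10, β = 7+9 = 16.
E[θ | data] = 10/(10+16) = 0.3846.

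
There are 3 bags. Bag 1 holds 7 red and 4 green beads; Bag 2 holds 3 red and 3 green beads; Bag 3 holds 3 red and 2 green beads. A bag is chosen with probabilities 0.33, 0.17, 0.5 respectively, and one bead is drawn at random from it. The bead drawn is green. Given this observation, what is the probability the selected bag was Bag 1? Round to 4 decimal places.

Posterior probability ≈ 0.2963

P(green|Bag 1) = 0.3636; P(green|Bag 2) = 0.5; P(green|Bag 3) = 0.4.
Prior × likelihood for each source: 0.33·0.3636=0.1200, 0.17·0.5=0.08500, 0.5·0.4=0.2000. Summing gives P(green) = 0.40500.
P(Bag 1 | green) = 0.1200 / 0.40500 = 0.2963.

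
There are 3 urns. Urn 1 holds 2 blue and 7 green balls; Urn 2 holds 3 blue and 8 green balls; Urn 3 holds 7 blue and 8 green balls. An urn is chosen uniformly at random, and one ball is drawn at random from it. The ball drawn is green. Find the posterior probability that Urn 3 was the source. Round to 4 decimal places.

Tabulate prior·likelihood by source: [1] prior 0.333333, lik 0.7778, product 0.2593; [2] prior 0.333333, lik 0.7273, product 0.2424; [3] prior 0.333333, lik 0.5333, product 0.1778.
Normalizing constant = 0.67946; the posterior for Urn 3 is its product over the sum, 0.1778/0.67946 = 0.2616.

Posterior probability ≈ 0.2616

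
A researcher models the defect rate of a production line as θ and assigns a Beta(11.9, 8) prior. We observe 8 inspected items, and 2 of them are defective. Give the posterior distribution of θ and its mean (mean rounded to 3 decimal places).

Observing 2 successes and 6 failures updates Beta(11.9, 8) by adding the success and failure counts to the two shape parameters: α = 11.9+2 = 13.9, β = 8+6 = 14.
E[θ | data] = 13.9/(13.9+14) = 0.498.

Posterior: Beta(13.9, 14); mean ≈ 0.498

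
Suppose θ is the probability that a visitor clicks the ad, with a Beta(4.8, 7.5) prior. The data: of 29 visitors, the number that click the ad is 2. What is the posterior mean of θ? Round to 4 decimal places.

Observing 2 successes and 27 failures updates Beta(4.8, 7.5) by adding the success and failure counts to the two shape parameters: α = 4.8+2 = 6.8, β = 7.5+27 = 34.5.
E[θ | data] = 6.8/(6.8+34.5) = 0.1646.

Posterior mean ≈ 0.1646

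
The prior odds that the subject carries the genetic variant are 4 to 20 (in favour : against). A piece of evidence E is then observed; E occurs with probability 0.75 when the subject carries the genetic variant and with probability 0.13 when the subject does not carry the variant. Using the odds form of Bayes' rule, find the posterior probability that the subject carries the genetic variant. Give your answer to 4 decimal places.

Posterior probability ≈ 0.5357

Prior odds = 4/20 = 0.20000. In log-odds, ln(0.20000) = -1.6094.
Add log likelihood ratio: ln(5.7692) = 1.7525.
Posterior log-odds = 0.14310, so posterior odds = exp(0.14310) = 1.1538. Converting, P(H|E) = 1.1538/2.1538 = 0.5357.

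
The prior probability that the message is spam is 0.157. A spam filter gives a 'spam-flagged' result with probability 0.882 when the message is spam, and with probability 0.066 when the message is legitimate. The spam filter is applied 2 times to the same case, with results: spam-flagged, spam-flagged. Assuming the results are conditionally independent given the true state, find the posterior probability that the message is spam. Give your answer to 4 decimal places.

With H the event that the message is spam, the joint likelihood of the observed sequence is P(data|H) = 0.882·0.882 = 0.77792 and P(data|¬H) = 0.066·0.066 = 0.0043560.
Bayes: P(H|data) = 0.157·0.77792 / (0.157·0.77792 + 0.843·0.0043560) = 0.12213/0.12581 = 0.9708.

Posterior P(H) ≈ 0.9708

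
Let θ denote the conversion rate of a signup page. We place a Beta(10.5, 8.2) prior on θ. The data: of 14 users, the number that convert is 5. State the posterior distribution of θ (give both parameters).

Posterior: Beta(15.5, 17.2)

The binomial likelihood is conjugate to the Beta prior: with 5 successes and 9 failures, the posterior is Beta(10.5+5, 8.2+9) = Beta(15.5, 17.2).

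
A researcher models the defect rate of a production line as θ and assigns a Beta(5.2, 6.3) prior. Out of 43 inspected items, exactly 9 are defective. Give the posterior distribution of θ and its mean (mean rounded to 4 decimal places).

Posterior: Beta(14.2, 40.3); mean ≈ 0.2606

The binomial likelihood is conjugate to the Beta prior: with 9 successes and 34 failures, the posterior is Beta(5.2+9, 6.3+34) = Beta(14.2, 40.3).
Posterior mean = α/(α+β) = 14.2/54.5 = 0.2606.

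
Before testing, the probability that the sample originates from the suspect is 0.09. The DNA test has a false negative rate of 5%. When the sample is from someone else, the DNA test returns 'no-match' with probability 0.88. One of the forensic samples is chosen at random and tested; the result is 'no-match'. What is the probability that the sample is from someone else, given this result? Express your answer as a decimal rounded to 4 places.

Let H be the event that the sample originates from the suspect. P(H) = 0.09, so P(¬H) = 0.91. With E the 'no-match' result, P(E|H) = 0.05 and P(E|¬H) = 0.88.
P(E) = 0.05·0.09 + 0.88·0.91 = 0.0045000 + 0.80080 = 0.80530.
By Bayes' theorem, P(H|E) = 0.0045000 / 0.80530 = 0.0056. Hence P(¬H|E) = 1 − 0.0056 = 0.9944.

P(¬H | E) ≈ 0.9944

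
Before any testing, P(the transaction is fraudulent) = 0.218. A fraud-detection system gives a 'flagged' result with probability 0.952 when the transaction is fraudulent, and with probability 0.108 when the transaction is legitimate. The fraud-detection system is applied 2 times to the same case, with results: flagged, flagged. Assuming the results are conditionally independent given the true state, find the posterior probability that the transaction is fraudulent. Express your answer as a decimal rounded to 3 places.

Posterior P(H) ≈ 0.956

With H the event that the transaction is fraudulent, the joint likelihood of the observed sequence is P(data|H) = 0.952·0.952 = 0.90630 and P(data|¬H) = 0.108·0.108 = 0.011664.
Bayes: P(H|data) = 0.218·0.90630 / (0.218·0.90630 + 0.782·0.011664) = 0.19757/0.20670 = 0.9559.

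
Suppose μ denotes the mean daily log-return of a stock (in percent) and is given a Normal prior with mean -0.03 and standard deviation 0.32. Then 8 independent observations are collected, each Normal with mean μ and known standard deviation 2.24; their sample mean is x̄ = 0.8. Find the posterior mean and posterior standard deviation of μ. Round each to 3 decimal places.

With known σ, the Normal prior is conjugate. Weight on the data is w = (n/σ²)/(n/σ² + 1/τ₀²) = 1.59439/(1.59439+9.76562) = 0.14035.
Posterior mean = w·x̄ + (1−w)·μ₀ = 0.14035·0.8 + 0.85965·-0.03 = 0.086. Posterior variance = 1/(1.59439+9.76562) = 0.0880281, so SD = 0.297.

Posterior mean ≈ 0.086; posterior SD ≈ 0.297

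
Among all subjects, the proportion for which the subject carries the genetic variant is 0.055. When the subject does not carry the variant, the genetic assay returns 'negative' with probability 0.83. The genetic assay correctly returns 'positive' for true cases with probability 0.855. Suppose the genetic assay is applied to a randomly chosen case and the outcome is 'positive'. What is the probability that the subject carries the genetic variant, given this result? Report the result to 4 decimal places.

P(H | E) ≈ 0.2264

Let H be the event that the subject carries the genetic variant. P(H) = 0.055, so P(¬H) = 0.945. With E the 'positive' result, P(E|H) = 0.855 and P(E|¬H) = 0.17.
P(E) = 0.855·0.055 + 0.17·0.945 = 0.047025 + 0.16065 = 0.20767.
By Bayes' theorem, P(H|E) = 0.047025 / 0.20767 = 0.2264.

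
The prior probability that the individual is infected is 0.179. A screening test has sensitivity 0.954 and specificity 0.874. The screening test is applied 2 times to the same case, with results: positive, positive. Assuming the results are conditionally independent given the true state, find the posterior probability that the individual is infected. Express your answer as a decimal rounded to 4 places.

Posterior P(H) ≈ 0.9259

Let H be the event that the individual is infected; start with P(H) = 0.179. P('positive'|H) = 0.954, P('positive'|¬H) = 0.126.
Update on result 1 ('positive'): P(H) ← 0.954·0.1790 / (0.954·0.1790 + 0.126·0.8210) = 0.17077/0.27421 = 0.6228.
Update on result 2 ('positive'): P(H) ← 0.954·0.6228 / (0.954·0.6228 + 0.126·0.3772) = 0.59411/0.64164 = 0.9259.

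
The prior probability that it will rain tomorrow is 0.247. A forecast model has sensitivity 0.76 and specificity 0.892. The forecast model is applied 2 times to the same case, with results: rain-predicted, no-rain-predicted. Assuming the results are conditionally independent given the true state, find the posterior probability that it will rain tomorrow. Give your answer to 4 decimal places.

Posterior P(H) ≈ 0.3831

Let H be the event that it will rain tomorrow; start with P(H) = 0.247. P('rain-predicted'|H) = 0.76, P('rain-predicted'|¬H) = 0.108.
Update on result 1 ('rain-predicted'): P(H) ← 0.76·0.2470 / (0.76·0.2470 + 0.108·0.7530) = 0.18772/0.26904 = 0.6977.
Update on result 2 ('no-rain-predicted'): P(H) ← 0.24·0.6977 / (0.24·0.6977 + 0.892·0.3023) = 0.16746/0.43708 = 0.3831.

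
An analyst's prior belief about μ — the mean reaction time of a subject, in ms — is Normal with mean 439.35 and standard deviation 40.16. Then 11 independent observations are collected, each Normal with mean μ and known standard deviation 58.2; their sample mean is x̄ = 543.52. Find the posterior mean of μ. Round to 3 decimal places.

Posterior mean ≈ 526.820

With known σ, the Normal prior is conjugate. Weight on the data is w = (n/σ²)/(n/σ² + 1/τ₀²) = 0.00324748/(0.00324748+0.00062003) = 0.83968.
Posterior mean = w·x̄ + (1−w)·μ₀ = 0.83968·543.52 + 0.16032·439.35 = 526.820.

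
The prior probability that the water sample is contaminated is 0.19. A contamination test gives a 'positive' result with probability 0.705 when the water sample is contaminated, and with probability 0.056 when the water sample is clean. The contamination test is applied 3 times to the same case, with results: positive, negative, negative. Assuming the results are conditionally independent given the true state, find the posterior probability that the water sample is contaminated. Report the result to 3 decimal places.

Let H be the event that the water sample is contaminated; start with P(H) = 0.19. P('positive'|H) = 0.705, P('positive'|¬H) = 0.056.
Update on result 1 ('positive'): P(H) ← 0.705·0.1900 / (0.705·0.1900 + 0.056·0.8100) = 0.13395/0.17931 = 0.7470.
Update on result 2 ('negative'): P(H) ← 0.295·0.7470 / (0.295·0.7470 + 0.944·0.2530) = 0.22037/0.45918 = 0.4799.
Update on result 3 ('negative'): P(H) ← 0.295·0.4799 / (0.295·0.4799 + 0.944·0.5201) = 0.14158/0.63252 = 0.2238.

Posterior P(H) ≈ 0.224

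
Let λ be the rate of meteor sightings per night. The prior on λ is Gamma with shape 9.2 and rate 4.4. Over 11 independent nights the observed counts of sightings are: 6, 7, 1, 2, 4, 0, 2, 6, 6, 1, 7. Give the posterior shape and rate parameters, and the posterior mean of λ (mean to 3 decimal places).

Total count ∑xᵢ = 42 over n = 11 nights.
Gamma is conjugate to the Poisson likelihood: posterior is Gamma(shape = 9.2+42 = 51.2, rate = 4.4+11 = 15.4).
E[λ | data] = 51.2/15.4 = 3.325.

Posterior: Gamma(shape=51.2, rate=15.4); mean ≈ 3.325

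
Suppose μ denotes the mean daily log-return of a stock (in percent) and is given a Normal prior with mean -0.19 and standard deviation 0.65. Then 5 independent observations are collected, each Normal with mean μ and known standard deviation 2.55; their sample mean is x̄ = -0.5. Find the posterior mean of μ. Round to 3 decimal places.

Posterior mean ≈ -0.266

Prior precision 1/τ₀² = 1/0.65² = 2.36686; data precision n/σ² = 5/2.55² = 0.768935.
Posterior precision = 2.36686 + 0.768935 = 3.13580.
Posterior mean = (2.36686·-0.19 + 0.768935·-0.5) / 3.13580 = -0.266.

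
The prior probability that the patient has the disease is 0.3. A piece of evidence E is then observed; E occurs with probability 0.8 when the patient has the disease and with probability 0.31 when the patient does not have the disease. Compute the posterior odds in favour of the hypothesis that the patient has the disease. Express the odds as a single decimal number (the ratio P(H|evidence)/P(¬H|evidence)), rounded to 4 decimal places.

Prior odds = 0.3/(1−0.3) = 0.42857.
Likelihood ratio for E = 0.8/0.31 = 2.5806.
Posterior odds = prior odds × LR = 1.1060.

Posterior odds ≈ 1.1060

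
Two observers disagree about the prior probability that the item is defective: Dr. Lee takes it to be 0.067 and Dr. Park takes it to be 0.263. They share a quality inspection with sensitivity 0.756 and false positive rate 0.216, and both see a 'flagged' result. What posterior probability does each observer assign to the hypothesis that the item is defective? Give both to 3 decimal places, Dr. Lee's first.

Dr. Lee: 0.201; Dr. Park: 0.555

P('+'|H) = 0.756, P('+'|¬H) = 0.216.
Dr. Lee: numerator 0.756·0.067 = 0.050652; evidence = 0.050652+0.216·0.933 = 0.25218; posterior = 0.201.
Dr. Park: numerator 0.756·0.263 = 0.19883; evidence = 0.19883+0.216·0.737 = 0.35802; posterior = 0.555.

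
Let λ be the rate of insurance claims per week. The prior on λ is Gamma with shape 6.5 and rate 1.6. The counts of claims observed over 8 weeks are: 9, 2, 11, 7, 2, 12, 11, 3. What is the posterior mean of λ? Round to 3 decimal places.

Total count ∑xᵢ = 57 over n = 8 weeks.
Gamma is conjugate to the Poisson likelihood: posterior is Gamma(shape = 6.5+57 = 63.5, rate = 1.6+8 = 9.6).
E[λ | data] = 63.5/9.6 = 6.615.

Posterior mean ≈ 6.615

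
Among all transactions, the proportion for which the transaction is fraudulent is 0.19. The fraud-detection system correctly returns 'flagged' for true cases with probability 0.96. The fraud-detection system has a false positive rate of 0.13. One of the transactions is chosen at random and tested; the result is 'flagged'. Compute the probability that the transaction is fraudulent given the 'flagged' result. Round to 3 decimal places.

P(H | E) ≈ 0.634

Write H for 'the transaction is fraudulent'. Prior odds H:¬H = 0.19/0.81 = 0.23457. For the 'flagged' outcome, the likelihood ratio is 0.96/0.13 = 7.3846.
Posterior odds = 0.23457 × 7.3846 = 1.7322, so P(H|E) = 1.7322/(1+1.7322) = 0.634.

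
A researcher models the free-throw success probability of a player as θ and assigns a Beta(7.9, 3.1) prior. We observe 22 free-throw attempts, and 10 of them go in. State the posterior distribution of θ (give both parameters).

The binomial likelihood is conjugate to the Beta prior: with 10 successes and 12 failures, the posterior is Beta(7.9+10, 3.1+12) = Beta(17.9, 15.1).

Posterior: Beta(17.9, 15.1)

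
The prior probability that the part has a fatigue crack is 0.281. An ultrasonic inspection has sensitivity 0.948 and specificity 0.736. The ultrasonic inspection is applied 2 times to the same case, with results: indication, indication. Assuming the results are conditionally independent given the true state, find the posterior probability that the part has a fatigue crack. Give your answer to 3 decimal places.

Let H be the event that the part has a fatigue crack; start with P(H) = 0.281. P('indication'|H) = 0.948, P('indication'|¬H) = 0.264.
Update on result 1 ('indication'): P(H) ← 0.948·0.2810 / (0.948·0.2810 + 0.264·0.7190) = 0.26639/0.45620 = 0.5839.
Update on result 2 ('indication'): P(H) ← 0.948·0.5839 / (0.948·0.5839 + 0.264·0.4161) = 0.55356/0.66340 = 0.8344.

Posterior P(H) ≈ 0.834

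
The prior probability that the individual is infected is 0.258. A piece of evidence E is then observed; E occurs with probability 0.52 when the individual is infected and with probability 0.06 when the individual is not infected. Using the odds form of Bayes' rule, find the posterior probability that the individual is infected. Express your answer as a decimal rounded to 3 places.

Posterior probability ≈ 0.751

Prior odds = 0.258/(1−0.258) = 0.34771. In log-odds, ln(0.34771) = -1.0564.
Add log likelihood ratio: ln(8.6667) = 2.1595.
Posterior log-odds = 1.1031, so posterior odds = exp(1.1031) = 3.0135. Converting, P(H|E) = 3.0135/4.0135 = 0.751.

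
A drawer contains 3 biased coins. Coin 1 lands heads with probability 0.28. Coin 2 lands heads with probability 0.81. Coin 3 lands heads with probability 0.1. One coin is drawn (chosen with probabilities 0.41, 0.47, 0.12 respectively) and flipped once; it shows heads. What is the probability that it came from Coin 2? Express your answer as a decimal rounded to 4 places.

Posterior probability ≈ 0.7501

P(heads|C1) = 0.28; P(heads|C2) = 0.81; P(heads|C3) = 0.1.
Prior × likelihood for each source: 0.41·0.28=0.1148, 0.47·0.81=0.3807, 0.12·0.1=0.01200. Summing gives P(heads) = 0.50750.
P(Coin 2 | heads) = 0.3807 / 0.50750 = 0.7501.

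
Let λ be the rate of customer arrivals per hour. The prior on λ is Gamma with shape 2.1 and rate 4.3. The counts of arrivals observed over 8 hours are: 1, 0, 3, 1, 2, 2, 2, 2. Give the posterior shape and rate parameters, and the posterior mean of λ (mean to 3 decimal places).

Posterior: Gamma(shape=15.1, rate=12.3); mean ≈ 1.228

The Poisson likelihood adds the total count to the shape and the number of exposure periods to the rate. Here ∑xᵢ = 13 and n = 8, so shape 2.1→15.1 and rate 4.3→12.3.
E[λ | data] = 15.1/12.3 = 1.228.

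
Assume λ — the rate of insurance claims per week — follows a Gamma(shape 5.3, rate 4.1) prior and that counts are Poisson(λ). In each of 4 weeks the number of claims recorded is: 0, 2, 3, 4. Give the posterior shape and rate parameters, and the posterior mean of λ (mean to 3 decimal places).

The Poisson likelihood adds the total count to the shape and the number of exposure periods to the rate. Here ∑xᵢ = 9 and n = 4, so shape 5.3→14.3 and rate 4.1→8.1.
Posterior mean = shape/rate = 14.3/8.1 = 1.765.

Posterior: Gamma(shape=14.3, rate=8.1); mean ≈ 1.765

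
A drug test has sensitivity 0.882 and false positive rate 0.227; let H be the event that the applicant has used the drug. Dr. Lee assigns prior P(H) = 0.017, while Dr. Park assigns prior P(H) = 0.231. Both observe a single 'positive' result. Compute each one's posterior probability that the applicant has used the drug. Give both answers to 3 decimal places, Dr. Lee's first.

The likelihood ratio for a 'positive' result is 0.882/0.227 = 3.8855.
Dr. Lee: prior odds 0.017/0.983 = 0.017294; posterior odds 0.067195; posterior probability 0.063.
Dr. Park: prior odds 0.231/0.769 = 0.30039; posterior odds 1.1672; posterior probability 0.539.

Dr. Lee: 0.063; Dr. Park: 0.539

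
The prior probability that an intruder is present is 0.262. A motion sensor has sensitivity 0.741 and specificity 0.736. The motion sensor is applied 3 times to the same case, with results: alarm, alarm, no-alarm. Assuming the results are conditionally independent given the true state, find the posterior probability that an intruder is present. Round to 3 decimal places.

With H the event that an intruder is present, the joint likelihood of the observed sequence is P(data|H) = 0.741·0.741·0.259 = 0.14221 and P(data|¬H) = 0.264·0.264·0.736 = 0.051296.
Bayes: P(H|data) = 0.262·0.14221 / (0.262·0.14221 + 0.738·0.051296) = 0.037260/0.075116 = 0.4960.

Posterior P(H) ≈ 0.496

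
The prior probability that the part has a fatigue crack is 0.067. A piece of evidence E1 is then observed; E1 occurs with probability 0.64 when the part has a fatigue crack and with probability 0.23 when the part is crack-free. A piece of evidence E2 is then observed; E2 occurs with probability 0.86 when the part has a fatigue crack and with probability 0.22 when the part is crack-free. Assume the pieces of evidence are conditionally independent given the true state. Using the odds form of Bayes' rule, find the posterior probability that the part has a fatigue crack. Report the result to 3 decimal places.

Posterior probability ≈ 0.439

Prior odds = 0.067/(1−0.067) = 0.071811.
Likelihood ratio for E1 = 0.64/0.23 = 2.7826.
Likelihood ratio for E2 = 0.86/0.22 = 3.9091.
Posterior odds = prior odds × LR₁ × LR₂ = 0.78113.
Posterior probability = odds/(1+odds) = 0.78113/1.7811 = 0.439.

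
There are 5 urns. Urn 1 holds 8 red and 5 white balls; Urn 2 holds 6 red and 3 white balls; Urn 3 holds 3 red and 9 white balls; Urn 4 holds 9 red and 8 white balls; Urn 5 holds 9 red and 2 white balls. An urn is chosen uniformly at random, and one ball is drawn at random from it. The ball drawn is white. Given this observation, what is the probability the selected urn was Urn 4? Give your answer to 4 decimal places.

Posterior probability ≈ 0.2219

P(white|Urn 1) = 0.3846; P(white|Urn 2) = 0.3333; P(white|Urn 3) = 0.75; P(white|Urn 4) = 0.4706; P(white|Urn 5) = 0.1818.
Prior × likelihood for each source: 0.2·0.3846=0.07692, 0.2·0.3333=0.06667, 0.2·0.75=0.1500, 0.2·0.4706=0.09412, 0.2·0.1818=0.03636. Summing gives P(white) = 0.42407.
P(Urn 4 | white) = 0.09412 / 0.42407 = 0.2219.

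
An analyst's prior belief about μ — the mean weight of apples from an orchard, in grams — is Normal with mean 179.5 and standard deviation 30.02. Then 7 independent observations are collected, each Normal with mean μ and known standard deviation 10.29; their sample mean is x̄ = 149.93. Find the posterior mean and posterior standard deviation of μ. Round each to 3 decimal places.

Posterior mean ≈ 150.418; posterior SD ≈ 3.857

Prior precision 1/τ₀² = 1/30.02² = 0.00110963; data precision n/σ² = 7/10.29² = 0.0661100.
Posterior precision = 0.00110963 + 0.0661100 = 0.0672197, giving posterior SD = 1/√0.0672197 = 3.857.
Posterior mean = (0.00110963·179.5 + 0.0661100·149.93) / 0.0672197 = 150.418.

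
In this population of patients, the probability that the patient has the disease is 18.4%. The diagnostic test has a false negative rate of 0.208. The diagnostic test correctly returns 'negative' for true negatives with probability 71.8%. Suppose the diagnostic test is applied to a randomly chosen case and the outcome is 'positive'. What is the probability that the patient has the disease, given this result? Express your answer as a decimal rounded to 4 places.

Write H for 'the patient has the disease'. Prior odds H:¬H = 0.184/0.816 = 0.22549. For the 'positive' outcome, the likelihood ratio is 0.792/0.282 = 2.8085.
Posterior odds = 0.22549 × 2.8085 = 0.63329, so P(H|E) = 0.63329/(1+0.63329) = 0.3877.

P(H | E) ≈ 0.3877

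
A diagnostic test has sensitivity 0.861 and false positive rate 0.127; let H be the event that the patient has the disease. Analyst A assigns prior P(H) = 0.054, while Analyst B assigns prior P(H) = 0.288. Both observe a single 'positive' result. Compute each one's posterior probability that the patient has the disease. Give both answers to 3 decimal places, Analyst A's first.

The likelihood ratio for a 'positive' result is 0.861/0.127 = 6.7795.
Analyst A: prior odds 0.054/0.946 = 0.057082; posterior odds 0.38699; posterior probability 0.279.
Analyst B: prior odds 0.288/0.712 = 0.40449; posterior odds 2.7423; posterior probability 0.733.

Analyst A: 0.279; Analyst B: 0.733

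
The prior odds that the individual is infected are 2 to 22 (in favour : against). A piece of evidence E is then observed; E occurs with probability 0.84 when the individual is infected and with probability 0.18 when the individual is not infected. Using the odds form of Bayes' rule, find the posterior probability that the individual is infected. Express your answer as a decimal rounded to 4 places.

Prior odds = 2/22 = 0.090909.
Likelihood ratio for E = 0.84/0.18 = 4.6667.
Posterior odds = prior odds × LR = 0.42424.
Posterior probability = odds/(1+odds) = 0.42424/1.4242 = 0.2979.

Posterior probability ≈ 0.2979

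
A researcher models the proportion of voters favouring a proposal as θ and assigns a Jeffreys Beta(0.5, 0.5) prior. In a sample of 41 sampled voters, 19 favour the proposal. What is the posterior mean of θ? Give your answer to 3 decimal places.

Posterior mean ≈ 0.464

Observing 19 successes and 22 failures updates Beta(0.5, 0.5) by adding the success and failure counts to the two shape parameters: α = 0.5+19 = 19.5, β = 0.5+22 = 22.5.
Posterior mean = α/(α+β) = 19.5/42 = 0.464.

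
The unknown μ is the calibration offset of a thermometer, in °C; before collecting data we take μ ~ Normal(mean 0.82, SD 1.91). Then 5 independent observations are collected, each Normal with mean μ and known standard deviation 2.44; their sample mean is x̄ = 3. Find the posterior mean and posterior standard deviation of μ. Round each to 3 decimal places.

Posterior mean ≈ 2.464; posterior SD ≈ 0.947

With known σ, the Normal prior is conjugate. Weight on the data is w = (n/σ²)/(n/σ² + 1/τ₀²) = 0.839828/(0.839828+0.274115) = 0.75392.
Posterior mean = w·x̄ + (1−w)·μ₀ = 0.75392·3 + 0.24608·0.82 = 2.464. Posterior variance = 1/(0.839828+0.274115) = 0.897712, so SD = 0.947.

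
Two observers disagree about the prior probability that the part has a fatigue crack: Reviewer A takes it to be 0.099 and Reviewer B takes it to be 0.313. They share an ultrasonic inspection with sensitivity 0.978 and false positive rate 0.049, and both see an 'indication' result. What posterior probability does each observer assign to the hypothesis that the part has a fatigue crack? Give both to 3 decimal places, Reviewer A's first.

Reviewer A: 0.687; Reviewer B: 0.901

The likelihood ratio for an 'indication' result is 0.978/0.049 = 19.959.
Reviewer A: prior odds 0.099/0.901 = 0.10988; posterior odds 2.1931; posterior probability 0.687.
Reviewer B: prior odds 0.313/0.687 = 0.45560; posterior odds 9.0935; posterior probability 0.901.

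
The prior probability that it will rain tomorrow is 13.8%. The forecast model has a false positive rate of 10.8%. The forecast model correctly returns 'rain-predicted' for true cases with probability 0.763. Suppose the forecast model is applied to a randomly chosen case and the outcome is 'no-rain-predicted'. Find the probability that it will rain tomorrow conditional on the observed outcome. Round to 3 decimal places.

Let H be the event that it will rain tomorrow. P(H) = 0.138, so P(¬H) = 0.862. With E the 'no-rain-predicted' result, P(E|H) = 0.237 and P(E|¬H) = 0.892.
P(E) = 0.237·0.138 + 0.892·0.862 = 0.032706 + 0.76890 = 0.80161.
By Bayes' theorem, P(H|E) = 0.032706 / 0.80161 = 0.041.

P(H | E) ≈ 0.041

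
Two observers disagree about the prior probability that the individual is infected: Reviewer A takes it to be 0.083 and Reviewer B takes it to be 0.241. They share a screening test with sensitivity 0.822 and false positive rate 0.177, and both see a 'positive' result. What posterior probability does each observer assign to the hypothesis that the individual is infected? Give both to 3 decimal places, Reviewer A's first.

Reviewer A: 0.296; Reviewer B: 0.596

P('+'|H) = 0.822, P('+'|¬H) = 0.177.
Reviewer A: numerator 0.822·0.083 = 0.068226; evidence = 0.068226+0.177·0.917 = 0.23053; posterior = 0.296.
Reviewer B: numerator 0.822·0.241 = 0.19810; evidence = 0.19810+0.177·0.759 = 0.33244; posterior = 0.596.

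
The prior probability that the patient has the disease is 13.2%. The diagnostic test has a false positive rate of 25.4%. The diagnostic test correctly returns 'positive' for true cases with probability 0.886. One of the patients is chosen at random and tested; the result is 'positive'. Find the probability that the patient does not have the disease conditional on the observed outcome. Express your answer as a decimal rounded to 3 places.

Let H be the event that the patient has the disease. P(H) = 0.132, so P(¬H) = 0.868. With E the 'positive' result, P(E|H) = 0.886 and P(E|¬H) = 0.254.
P(E) = 0.886·0.132 + 0.254·0.868 = 0.11695 + 0.22047 = 0.33742.
By Bayes' theorem, P(H|E) = 0.11695 / 0.33742 = 0.347. Hence P(¬H|E) = 1 − 0.347 = 0.653.

P(¬H | E) ≈ 0.653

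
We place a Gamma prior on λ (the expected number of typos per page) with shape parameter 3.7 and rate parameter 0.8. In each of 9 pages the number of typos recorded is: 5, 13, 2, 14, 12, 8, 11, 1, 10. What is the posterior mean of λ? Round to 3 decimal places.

Posterior mean ≈ 8.133

Total count ∑xᵢ = 76 over n = 9 pages.
Gamma is conjugate to the Poisson likelihood: posterior is Gamma(shape = 3.7+76 = 79.7, rate = 0.8+9 = 9.8).
Posterior mean = shape/rate = 79.7/9.8 = 8.133.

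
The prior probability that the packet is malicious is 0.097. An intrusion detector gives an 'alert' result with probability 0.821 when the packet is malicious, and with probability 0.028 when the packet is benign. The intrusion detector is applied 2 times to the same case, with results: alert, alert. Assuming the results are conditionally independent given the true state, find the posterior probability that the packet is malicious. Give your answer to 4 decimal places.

Let H be the event that the packet is malicious; start with P(H) = 0.097. P('alert'|H) = 0.821, P('alert'|¬H) = 0.028.
Update on result 1 ('alert'): P(H) ← 0.821·0.0970 / (0.821·0.0970 + 0.028·0.9030) = 0.079637/0.10492 = 0.7590.
Update on result 2 ('alert'): P(H) ← 0.821·0.7590 / (0.821·0.7590 + 0.028·0.2410) = 0.62315/0.62990 = 0.9893.

Posterior P(H) ≈ 0.9893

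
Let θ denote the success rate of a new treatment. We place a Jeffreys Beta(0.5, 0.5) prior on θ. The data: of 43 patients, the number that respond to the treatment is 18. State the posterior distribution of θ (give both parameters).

Observing 18 successes and 25 failures updates Beta(0.5, 0.5) by adding the success and failure counts to the two shape parameters: α = 0.5+18 = 18.5, β = 0.5+25 = 25.5.

Posterior: Beta(18.5, 25.5)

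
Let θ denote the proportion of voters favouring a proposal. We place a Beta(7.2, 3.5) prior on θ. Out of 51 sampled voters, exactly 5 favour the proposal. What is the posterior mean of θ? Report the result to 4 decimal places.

Posterior mean ≈ 0.1977

Observing 5 successes and 46 failures updates Beta(7.2, 3.5) by adding the success and failure counts to the two shape parameters: α = 7.2+5 = 12.2, β = 3.5+46 = 49.5.
E[θ | data] = 12.2/(12.2+49.5) = 0.1977.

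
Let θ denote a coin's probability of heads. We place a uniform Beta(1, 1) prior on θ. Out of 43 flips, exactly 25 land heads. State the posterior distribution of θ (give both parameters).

Posterior: Beta(26, 19)

The binomial likelihood is conjugate to the Beta prior: with 25 successes and 18 failures, the posterior is Beta(1+25, 1+18) = Beta(26, 19).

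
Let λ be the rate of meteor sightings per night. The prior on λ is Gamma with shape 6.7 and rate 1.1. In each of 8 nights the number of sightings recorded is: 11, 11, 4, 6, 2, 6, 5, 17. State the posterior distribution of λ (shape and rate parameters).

The Poisson likelihood adds the total count to the shape and the number of exposure periods to the rate. Here ∑xᵢ = 62 and n = 8, so shape 6.7→68.7 and rate 1.1→9.1.

Posterior: Gamma(shape=68.7, rate=9.1)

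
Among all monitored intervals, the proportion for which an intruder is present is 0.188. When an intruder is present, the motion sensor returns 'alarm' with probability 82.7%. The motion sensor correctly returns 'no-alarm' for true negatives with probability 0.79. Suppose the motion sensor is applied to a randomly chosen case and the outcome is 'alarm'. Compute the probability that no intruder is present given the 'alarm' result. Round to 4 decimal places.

Let H be the event that an intruder is present. P(H) = 0.188, so P(¬H) = 0.812. With E the 'alarm' result, P(E|H) = 0.827 and P(E|¬H) = 0.21.
P(E) = 0.827·0.188 + 0.21·0.812 = 0.15548 + 0.17052 = 0.32600.
By Bayes' theorem, P(H|E) = 0.15548 / 0.32600 = 0.4769. Hence P(¬H|E) = 1 − 0.4769 = 0.5231.

P(¬H | E) ≈ 0.5231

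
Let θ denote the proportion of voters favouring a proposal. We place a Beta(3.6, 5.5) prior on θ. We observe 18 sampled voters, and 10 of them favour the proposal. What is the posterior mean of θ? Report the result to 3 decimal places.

Posterior mean ≈ 0.502

Observing 10 successes and 8 failures updates Beta(3.6, 5.5) by adding the success and failure counts to the two shape parameters: α = 3.6+10 = 13.6, β = 5.5+8 = 13.5.
E[θ | data] = 13.6/(13.6+13.5) = 0.502.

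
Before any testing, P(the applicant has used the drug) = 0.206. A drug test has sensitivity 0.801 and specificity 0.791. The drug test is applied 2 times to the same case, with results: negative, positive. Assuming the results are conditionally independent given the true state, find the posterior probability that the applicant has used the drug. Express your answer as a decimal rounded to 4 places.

With H the event that the applicant has used the drug, the joint likelihood of the observed sequence is P(data|H) = 0.199·0.801 = 0.15940 and P(data|¬H) = 0.791·0.209 = 0.16532.
Bayes: P(H|data) = 0.206·0.15940 / (0.206·0.15940 + 0.794·0.16532) = 0.032836/0.16410 = 0.2001.

Posterior P(H) ≈ 0.2001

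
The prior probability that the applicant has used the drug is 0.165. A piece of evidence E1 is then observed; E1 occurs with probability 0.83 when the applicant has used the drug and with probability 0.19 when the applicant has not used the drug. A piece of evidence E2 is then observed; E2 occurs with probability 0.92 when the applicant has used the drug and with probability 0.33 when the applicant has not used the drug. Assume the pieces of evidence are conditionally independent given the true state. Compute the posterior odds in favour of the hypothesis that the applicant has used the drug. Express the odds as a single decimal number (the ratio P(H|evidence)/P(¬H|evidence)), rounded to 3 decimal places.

Posterior odds ≈ 2.407

Prior odds = 0.165/(1−0.165) = 0.19760. In log-odds, ln(0.19760) = -1.6215.
Add log likelihood ratios: ln(4.3684) + ln(2.7879) = 2.4997.
Posterior log-odds = 0.87820, so posterior odds = exp(0.87820) = 2.4066.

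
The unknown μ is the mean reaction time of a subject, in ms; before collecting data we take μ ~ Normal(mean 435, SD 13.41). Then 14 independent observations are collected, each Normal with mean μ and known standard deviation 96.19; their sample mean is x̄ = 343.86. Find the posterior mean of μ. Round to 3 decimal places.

Posterior mean ≈ 415.505

Prior precision 1/τ₀² = 1/13.41² = 0.00556087; data precision n/σ² = 14/96.19² = 0.00151310.
Posterior precision = 0.00556087 + 0.00151310 = 0.00707397.
Posterior mean = (0.00556087·435 + 0.00151310·343.86) / 0.00707397 = 415.505.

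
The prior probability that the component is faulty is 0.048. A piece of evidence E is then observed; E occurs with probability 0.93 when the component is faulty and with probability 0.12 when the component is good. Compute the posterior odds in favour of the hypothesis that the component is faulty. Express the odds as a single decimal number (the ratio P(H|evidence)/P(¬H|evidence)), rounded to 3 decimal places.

Posterior odds ≈ 0.391

Prior odds = 0.048/(1−0.048) = 0.050420.
Likelihood ratio for E = 0.93/0.12 = 7.7500.
Posterior odds = prior odds × LR = 0.39076.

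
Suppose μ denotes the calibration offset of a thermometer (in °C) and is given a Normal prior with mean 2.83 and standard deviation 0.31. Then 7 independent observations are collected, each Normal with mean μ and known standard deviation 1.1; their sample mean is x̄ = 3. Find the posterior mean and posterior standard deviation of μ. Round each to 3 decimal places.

Posterior mean ≈ 2.891; posterior SD ≈ 0.249

Prior precision 1/τ₀² = 1/0.31² = 10.4058; data precision n/σ² = 7/1.1² = 5.78512.
Posterior precision = 10.4058 + 5.78512 = 16.1910, giving posterior SD = 1/√16.1910 = 0.249.
Posterior mean = (10.4058·2.83 + 5.78512·3) / 16.1910 = 2.891.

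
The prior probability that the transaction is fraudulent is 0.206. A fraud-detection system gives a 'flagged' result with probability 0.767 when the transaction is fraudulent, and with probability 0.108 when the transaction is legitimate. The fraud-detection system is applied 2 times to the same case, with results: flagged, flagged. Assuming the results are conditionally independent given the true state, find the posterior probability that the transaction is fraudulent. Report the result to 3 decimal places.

With H the event that the transaction is fraudulent, the joint likelihood of the observed sequence is P(data|H) = 0.767·0.767 = 0.58829 and P(data|¬H) = 0.108·0.108 = 0.011664.
Bayes: P(H|data) = 0.206·0.58829 / (0.206·0.58829 + 0.794·0.011664) = 0.12119/0.13045 = 0.9290.

Posterior P(H) ≈ 0.929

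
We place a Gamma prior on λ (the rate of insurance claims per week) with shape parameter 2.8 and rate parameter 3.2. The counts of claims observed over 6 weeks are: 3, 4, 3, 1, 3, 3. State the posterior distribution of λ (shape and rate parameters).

Total count ∑xᵢ = 17 over n = 6 weeks.
Gamma is conjugate to the Poisson likelihood: posterior is Gamma(shape = 2.8+17 = 19.8, rate = 3.2+6 = 9.2).

Posterior: Gamma(shape=19.8, rate=9.2)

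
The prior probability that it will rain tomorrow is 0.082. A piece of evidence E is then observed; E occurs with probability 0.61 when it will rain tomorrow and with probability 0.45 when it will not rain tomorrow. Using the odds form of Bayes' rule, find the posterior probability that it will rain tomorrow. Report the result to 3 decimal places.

Prior odds = 0.082/(1−0.082) = 0.089325. In log-odds, ln(0.089325) = -2.4155.
Add log likelihood ratio: ln(1.3556) = 0.30421.
Posterior log-odds = -2.1113, so posterior odds = exp(-2.1113) = 0.12108. Converting, P(H|E) = 0.12108/1.1211 = 0.108.

Posterior probability ≈ 0.108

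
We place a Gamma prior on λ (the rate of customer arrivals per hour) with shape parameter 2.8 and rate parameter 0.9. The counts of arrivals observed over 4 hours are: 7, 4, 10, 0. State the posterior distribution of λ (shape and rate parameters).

The Poisson likelihood adds the total count to the shape and the number of exposure periods to the rate. Here ∑xᵢ = 21 and n = 4, so shape 2.8→23.8 and rate 0.9→4.9.

Posterior: Gamma(shape=23.8, rate=4.9)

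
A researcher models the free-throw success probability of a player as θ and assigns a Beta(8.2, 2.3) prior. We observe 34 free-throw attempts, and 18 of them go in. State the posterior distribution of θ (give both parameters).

The binomial likelihood is conjugate to the Beta prior: with 18 successes and 16 failures, the posterior is Beta(8.2+18, 2.3+16) = Beta(26.2, 18.3).

Posterior: Beta(26.2, 18.3)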